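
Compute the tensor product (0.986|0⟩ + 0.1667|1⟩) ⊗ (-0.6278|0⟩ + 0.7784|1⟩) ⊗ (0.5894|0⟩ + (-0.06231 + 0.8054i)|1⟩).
-0.3648|000⟩ + (0.03857 - 0.4986i)|001⟩ + 0.4524|010⟩ + (-0.04782 + 0.6181i)|011⟩ - 0.06168|100⟩ + (0.006521 - 0.08429i)|101⟩ + 0.07648|110⟩ + (-0.008085 + 0.1045i)|111⟩

amp(|b₁b₂…⟩) = product of the factor amplitudes for bits b₁, b₂, …; only kets whose every factor amplitude is nonzero survive.
|000⟩: (0.986)(-0.6278)(0.5894) = -0.3648
|001⟩: (0.986)(-0.6278)(-0.06231 + 0.8054i) = (0.03857 - 0.4986i)
|010⟩: (0.986)(0.7784)(0.5894) = 0.4524
|011⟩: (0.986)(0.7784)(-0.06231 + 0.8054i) = (-0.04782 + 0.6181i)
|100⟩: (0.1667)(-0.6278)(0.5894) = -0.06168
|101⟩: (0.1667)(-0.6278)(-0.06231 + 0.8054i) = (0.006521 - 0.08429i)
|110⟩: (0.1667)(0.7784)(0.5894) = 0.07648
|111⟩: (0.1667)(0.7784)(-0.06231 + 0.8054i) = (-0.008085 + 0.1045i)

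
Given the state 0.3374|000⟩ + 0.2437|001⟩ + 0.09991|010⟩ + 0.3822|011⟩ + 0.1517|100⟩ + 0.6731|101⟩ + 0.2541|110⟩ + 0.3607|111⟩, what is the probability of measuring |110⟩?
0.06457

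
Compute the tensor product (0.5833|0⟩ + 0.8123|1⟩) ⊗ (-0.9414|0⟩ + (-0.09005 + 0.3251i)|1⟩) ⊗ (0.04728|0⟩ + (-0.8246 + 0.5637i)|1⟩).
-0.02596|000⟩ + (0.4528 - 0.3095i)|001⟩ + (-0.002483 + 0.008966i)|010⟩ + (-0.06358 - 0.186i)|011⟩ - 0.03615|100⟩ + (0.6306 - 0.4311i)|101⟩ + (-0.003458 + 0.01249i)|110⟩ + (-0.08854 - 0.259i)|111⟩

amp(|b₁b₂…⟩) = product of the factor amplitudes for bits b₁, b₂, …; only kets whose every factor amplitude is nonzero survive.
|000⟩: (0.5833)(-0.9414)(0.04728) = -0.02596
|001⟩: (0.5833)(-0.9414)(-0.8246 + 0.5637i) = (0.4528 - 0.3095i)
|010⟩: (0.5833)(-0.09005 + 0.3251i)(0.04728) = (-0.002483 + 0.008966i)
|011⟩: (0.5833)(-0.09005 + 0.3251i)(-0.8246 + 0.5637i) = (-0.06358 - 0.186i)
|100⟩: (0.8123)(-0.9414)(0.04728) = -0.03615
|101⟩: (0.8123)(-0.9414)(-0.8246 + 0.5637i) = (0.6306 - 0.4311i)
|110⟩: (0.8123)(-0.09005 + 0.3251i)(0.04728) = (-0.003458 + 0.01249i)
|111⟩: (0.8123)(-0.09005 + 0.3251i)(-0.8246 + 0.5637i) = (-0.08854 - 0.259i)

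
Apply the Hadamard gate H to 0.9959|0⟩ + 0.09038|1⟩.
0.7681|0⟩ + 0.6403|1⟩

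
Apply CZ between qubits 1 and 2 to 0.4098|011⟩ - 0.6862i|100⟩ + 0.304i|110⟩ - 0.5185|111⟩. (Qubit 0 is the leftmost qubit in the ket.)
-0.4098|011⟩ - 0.6862i|100⟩ + 0.304i|110⟩ + 0.5185|111⟩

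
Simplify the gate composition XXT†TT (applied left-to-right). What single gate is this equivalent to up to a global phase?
T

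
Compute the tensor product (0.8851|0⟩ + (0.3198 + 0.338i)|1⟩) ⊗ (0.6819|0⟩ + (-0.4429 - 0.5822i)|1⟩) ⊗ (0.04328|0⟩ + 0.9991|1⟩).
0.02612|000⟩ + 0.603|001⟩ + (-0.01697 - 0.0223i)|010⟩ + (-0.3917 - 0.5148i)|011⟩ + (0.009438 + 0.009975i)|100⟩ + (0.2179 + 0.2303i)|101⟩ + (0.002387 - 0.01454i)|110⟩ + (0.05509 - 0.3356i)|111⟩

amp(|b₁b₂…⟩) = product of the factor amplitudes for bits b₁, b₂, …; only kets whose every factor amplitude is nonzero survive.
|000⟩: (0.8851)(0.6819)(0.04328) = 0.02612
|001⟩: (0.8851)(0.6819)(0.9991) = 0.603
|010⟩: (0.8851)(-0.4429 - 0.5822i)(0.04328) = (-0.01697 - 0.0223i)
|011⟩: (0.8851)(-0.4429 - 0.5822i)(0.9991) = (-0.3917 - 0.5148i)
|100⟩: (0.3198 + 0.338i)(0.6819)(0.04328) = (0.009438 + 0.009975i)
|101⟩: (0.3198 + 0.338i)(0.6819)(0.9991) = (0.2179 + 0.2303i)
|110⟩: (0.3198 + 0.338i)(-0.4429 - 0.5822i)(0.04328) = (0.002387 - 0.01454i)
|111⟩: (0.3198 + 0.338i)(-0.4429 - 0.5822i)(0.9991) = (0.05509 - 0.3356i)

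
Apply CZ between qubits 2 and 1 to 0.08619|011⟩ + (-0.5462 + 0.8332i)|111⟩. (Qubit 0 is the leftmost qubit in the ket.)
-0.08619|011⟩ + (0.5462 - 0.8332i)|111⟩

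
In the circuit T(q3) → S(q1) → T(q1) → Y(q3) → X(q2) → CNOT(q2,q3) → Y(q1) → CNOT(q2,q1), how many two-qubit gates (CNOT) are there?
2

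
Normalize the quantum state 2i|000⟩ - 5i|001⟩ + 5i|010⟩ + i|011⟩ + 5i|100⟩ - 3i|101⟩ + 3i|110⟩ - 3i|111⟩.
0.1933i|000⟩ - 0.4834i|001⟩ + 0.4834i|010⟩ + 0.09667i|011⟩ + 0.4834i|100⟩ - 0.29i|101⟩ + 0.29i|110⟩ - 0.29i|111⟩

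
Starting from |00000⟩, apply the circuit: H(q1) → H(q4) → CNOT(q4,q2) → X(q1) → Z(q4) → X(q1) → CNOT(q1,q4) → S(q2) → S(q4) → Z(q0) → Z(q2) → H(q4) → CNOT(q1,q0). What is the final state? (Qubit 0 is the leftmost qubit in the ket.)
1/√8|00000⟩ + 1/√8|00001⟩ - 1/√8|00100⟩ + 1/√8|00101⟩ + (1/√8)i|11000⟩ - (1/√8)i|11001⟩ + (1/√8)i|11100⟩ + (1/√8)i|11101⟩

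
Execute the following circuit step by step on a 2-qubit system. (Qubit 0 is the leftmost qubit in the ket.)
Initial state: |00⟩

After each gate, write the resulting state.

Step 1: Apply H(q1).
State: 1/√2|00⟩ + 1/√2|01⟩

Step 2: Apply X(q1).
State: 1/√2|00⟩ + 1/√2|01⟩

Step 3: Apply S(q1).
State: 1/√2|00⟩ + (1/√2)i|01⟩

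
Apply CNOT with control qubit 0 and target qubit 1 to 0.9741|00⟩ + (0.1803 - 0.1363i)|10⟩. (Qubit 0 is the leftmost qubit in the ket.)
0.9741|00⟩ + (0.1803 - 0.1363i)|11⟩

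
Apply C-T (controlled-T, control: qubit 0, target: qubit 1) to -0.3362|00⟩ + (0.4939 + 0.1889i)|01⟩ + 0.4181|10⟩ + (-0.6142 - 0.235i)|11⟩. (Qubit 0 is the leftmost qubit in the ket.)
-0.3362|00⟩ + (0.4939 + 0.1889i)|01⟩ + 0.4181|10⟩ + (-0.2681 - 0.6005i)|11⟩

C-T leaves the control-|0⟩ kets |00⟩, |01⟩ unchanged and applies T to qubit 1 on the control-|1⟩ pair (|10⟩, |11⟩).
T = [[1, 0], [0, (1/√2 + (1/√2)i)]].
With a = amp(|10⟩) = 0.4181 and b = amp(|11⟩) = (-0.6142 - 0.235i):
new amp(|10⟩) = (1)·a = 0.4181
new amp(|11⟩) = (1/√2 + (1/√2)i)·b = (-0.2681 - 0.6005i)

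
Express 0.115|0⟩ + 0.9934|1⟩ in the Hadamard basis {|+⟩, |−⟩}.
0.7838|+⟩ - 0.6211|−⟩

With |ψ⟩ = α|0⟩ + β|1⟩, the Hadamard-basis coefficients are ⟨+|ψ⟩ = (α + β)/√2 and ⟨−|ψ⟩ = (α − β)/√2.
Here α = 0.115, β = 0.9934: (α + β)/√2 = 0.7838, (α − β)/√2 = -0.6211.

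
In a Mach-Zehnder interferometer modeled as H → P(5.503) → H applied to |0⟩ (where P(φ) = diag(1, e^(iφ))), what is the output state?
(0.8554 - 0.3517i)|0⟩ + (0.1446 + 0.3517i)|1⟩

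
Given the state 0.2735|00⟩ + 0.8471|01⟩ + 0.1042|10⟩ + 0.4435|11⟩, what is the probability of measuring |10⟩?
0.01086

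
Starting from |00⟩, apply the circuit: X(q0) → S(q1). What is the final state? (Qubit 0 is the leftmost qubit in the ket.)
|10⟩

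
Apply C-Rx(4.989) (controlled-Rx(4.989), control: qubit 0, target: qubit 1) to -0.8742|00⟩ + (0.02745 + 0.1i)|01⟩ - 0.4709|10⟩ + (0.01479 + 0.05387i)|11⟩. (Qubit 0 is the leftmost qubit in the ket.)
-0.8742|00⟩ + (0.02745 + 0.1i)|01⟩ + (0.4082 - 0.008916i)|10⟩ + (-0.0118 + 0.2409i)|11⟩

C-Rx(4.989) leaves the control-|0⟩ kets |00⟩, |01⟩ unchanged and applies Rx(4.989) to qubit 1 on the control-|1⟩ pair (|10⟩, |11⟩).
Rx(4.989) = [[cos(θ/2), −i·sin(θ/2)], [−i·sin(θ/2), cos(θ/2)]]; θ = 4.989, cos(θ/2) ≈ -0.79784, sin(θ/2) ≈ 0.602869.
With a = amp(|10⟩) = -0.4709 and b = amp(|11⟩) = (0.01479 + 0.05387i):
new amp(|10⟩) = (-0.79784)·a + (-0.602869i)·b = (0.4082 - 0.008916i)
new amp(|11⟩) = (-0.602869i)·a + (-0.79784)·b = (-0.0118 + 0.2409i)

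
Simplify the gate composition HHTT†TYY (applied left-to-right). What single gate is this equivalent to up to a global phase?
T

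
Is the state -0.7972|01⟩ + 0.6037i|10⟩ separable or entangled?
Entangled

Writing the state as a|00⟩ + b|01⟩ + c|10⟩ + d|11⟩, it is a product state iff ad − bc = 0.
Here (a, b, c, d) = (0, -0.7972, 0.6037i, 0): ad − bc = (0)(0) − (-0.7972)(0.6037i) = 0.4813i ≠ 0, so the state is entangled.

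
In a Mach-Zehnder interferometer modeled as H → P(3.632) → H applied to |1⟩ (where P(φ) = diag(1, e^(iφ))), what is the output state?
(0.9411 + 0.2355i)|0⟩ + (0.05893 - 0.2355i)|1⟩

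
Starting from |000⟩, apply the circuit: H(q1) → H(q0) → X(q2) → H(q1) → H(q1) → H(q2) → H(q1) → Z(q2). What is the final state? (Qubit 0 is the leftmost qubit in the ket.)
1/2|000⟩ + 1/2|001⟩ + 1/2|100⟩ + 1/2|101⟩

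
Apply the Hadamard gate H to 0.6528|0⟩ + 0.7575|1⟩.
0.9972|0⟩ - 0.07403|1⟩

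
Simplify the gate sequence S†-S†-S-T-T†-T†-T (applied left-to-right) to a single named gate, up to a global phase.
S†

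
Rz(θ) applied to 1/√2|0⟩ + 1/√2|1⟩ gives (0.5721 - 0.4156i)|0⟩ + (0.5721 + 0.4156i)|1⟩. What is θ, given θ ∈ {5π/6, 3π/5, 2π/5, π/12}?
2π/5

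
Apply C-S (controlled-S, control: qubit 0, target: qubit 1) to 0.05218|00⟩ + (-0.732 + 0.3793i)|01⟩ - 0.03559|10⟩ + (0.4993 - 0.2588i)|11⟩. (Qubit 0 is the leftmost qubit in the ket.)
0.05218|00⟩ + (-0.732 + 0.3793i)|01⟩ - 0.03559|10⟩ + (0.2588 + 0.4993i)|11⟩

C-S leaves the control-|0⟩ kets |00⟩, |01⟩ unchanged and applies S to qubit 1 on the control-|1⟩ pair (|10⟩, |11⟩).
S = [[1, 0], [0, i]].
With a = amp(|10⟩) = -0.03559 and b = amp(|11⟩) = (0.4993 - 0.2588i):
new amp(|10⟩) = (1)·a = -0.03559
new amp(|11⟩) = (i)·b = (0.2588 + 0.4993i)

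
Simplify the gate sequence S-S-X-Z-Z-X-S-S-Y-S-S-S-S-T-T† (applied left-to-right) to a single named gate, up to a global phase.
Y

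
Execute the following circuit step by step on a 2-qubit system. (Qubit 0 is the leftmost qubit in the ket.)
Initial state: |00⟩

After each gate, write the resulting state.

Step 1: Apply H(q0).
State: 1/√2|00⟩ + 1/√2|10⟩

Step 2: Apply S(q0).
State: 1/√2|00⟩ + (1/√2)i|10⟩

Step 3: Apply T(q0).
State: 1/√2|00⟩ + (-1/2 + (1/2)i)|10⟩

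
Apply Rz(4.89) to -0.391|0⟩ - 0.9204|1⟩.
(0.2999 + 0.2509i)|0⟩ + (0.706 - 0.5905i)|1⟩

Rz(4.89) = [[e^(−iθ/2), 0], [0, e^(iθ/2)]] with e^(±iθ/2) = cos(θ/2) ± i·sin(θ/2); θ = 4.89, cos(θ/2) ≈ -0.767033, sin(θ/2) ≈ 0.641608.
With a = amp(|0⟩) = -0.391 and b = amp(|1⟩) = -0.9204:
new amp(|0⟩) = (-0.767033 - 0.641608i)·a = (0.2999 + 0.2509i)
new amp(|1⟩) = (-0.767033 + 0.641608i)·b = (0.706 - 0.5905i)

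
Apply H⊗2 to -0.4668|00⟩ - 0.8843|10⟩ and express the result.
-0.6756|00⟩ - 0.6756|01⟩ + 0.2088|10⟩ + 0.2088|11⟩

H⊗2 gives amp(|y⟩) = (1/2) Σ_x (−1)^(x·y) amp(|x⟩), where x·y is the number of positions in which both x and y have a 1.
|00⟩: (-0.4668 - 0.8843)/2 = -0.6756
|01⟩: (-0.4668 - 0.8843)/2 = -0.6756
|10⟩: (-0.4668 + 0.8843)/2 = 0.2088
|11⟩: (-0.4668 + 0.8843)/2 = 0.2088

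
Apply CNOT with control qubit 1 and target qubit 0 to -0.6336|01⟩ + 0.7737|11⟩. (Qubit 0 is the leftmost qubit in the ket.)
0.7737|01⟩ - 0.6336|11⟩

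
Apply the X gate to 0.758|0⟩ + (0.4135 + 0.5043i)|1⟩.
(0.4135 + 0.5043i)|0⟩ + 0.758|1⟩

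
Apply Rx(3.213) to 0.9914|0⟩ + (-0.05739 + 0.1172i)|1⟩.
(0.08174 + 0.05735i)|0⟩ + (0.002049 - 0.995i)|1⟩

Rx(3.213) = [[cos(θ/2), −i·sin(θ/2)], [−i·sin(θ/2), cos(θ/2)]]; θ = 3.213, cos(θ/2) ≈ -0.0356961, sin(θ/2) ≈ 0.999363.
With a = amp(|0⟩) = 0.9914 and b = amp(|1⟩) = (-0.05739 + 0.1172i):
new amp(|0⟩) = (-0.0356961)·a + (-0.999363i)·b = (0.08174 + 0.05735i)
new amp(|1⟩) = (-0.999363i)·a + (-0.0356961)·b = (0.002049 - 0.995i)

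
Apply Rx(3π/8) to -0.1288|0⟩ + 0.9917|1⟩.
(-0.1071 - 0.551i)|0⟩ + (0.8246 + 0.07156i)|1⟩

Rx(3π/8) = [[cos(θ/2), −i·sin(θ/2)], [−i·sin(θ/2), cos(θ/2)]]; θ = 3π/8, cos(θ/2) ≈ 0.83147, sin(θ/2) ≈ 0.55557.
With a = amp(|0⟩) = -0.1288 and b = amp(|1⟩) = 0.9917:
new amp(|0⟩) = (0.83147)·a + (-0.55557i)·b = (-0.1071 - 0.551i)
new amp(|1⟩) = (-0.55557i)·a + (0.83147)·b = (0.8246 + 0.07156i)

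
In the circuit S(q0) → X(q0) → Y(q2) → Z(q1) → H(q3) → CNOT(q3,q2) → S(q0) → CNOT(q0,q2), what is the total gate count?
8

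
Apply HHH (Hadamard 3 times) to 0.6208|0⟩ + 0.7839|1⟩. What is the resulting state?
0.9933|0⟩ - 0.1153|1⟩

H² = I, so H^3 = H: a single Hadamard. With (a, b) = (0.6208, 0.7839), H gives ((a + b)/√2, (a − b)/√2) = (0.9933, -0.1153).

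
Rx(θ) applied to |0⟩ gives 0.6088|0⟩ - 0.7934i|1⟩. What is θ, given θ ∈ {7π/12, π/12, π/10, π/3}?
7π/12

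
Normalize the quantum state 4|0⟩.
|0⟩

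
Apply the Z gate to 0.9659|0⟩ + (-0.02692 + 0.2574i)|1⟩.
0.9659|0⟩ + (0.02692 - 0.2574i)|1⟩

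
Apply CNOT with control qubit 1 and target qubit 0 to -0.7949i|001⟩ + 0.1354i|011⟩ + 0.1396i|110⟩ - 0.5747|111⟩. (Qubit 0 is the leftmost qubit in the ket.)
-0.7949i|001⟩ + 0.1396i|010⟩ - 0.5747|011⟩ + 0.1354i|111⟩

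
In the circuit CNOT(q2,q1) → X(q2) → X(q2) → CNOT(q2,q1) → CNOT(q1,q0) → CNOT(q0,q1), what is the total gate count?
6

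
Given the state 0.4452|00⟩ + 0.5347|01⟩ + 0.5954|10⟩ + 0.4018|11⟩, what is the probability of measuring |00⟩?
0.1982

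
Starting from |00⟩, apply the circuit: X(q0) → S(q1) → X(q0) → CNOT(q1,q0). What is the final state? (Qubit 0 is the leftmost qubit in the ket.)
|00⟩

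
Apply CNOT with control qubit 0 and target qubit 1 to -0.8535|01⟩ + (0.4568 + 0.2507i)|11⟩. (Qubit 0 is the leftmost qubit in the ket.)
-0.8535|01⟩ + (0.4568 + 0.2507i)|10⟩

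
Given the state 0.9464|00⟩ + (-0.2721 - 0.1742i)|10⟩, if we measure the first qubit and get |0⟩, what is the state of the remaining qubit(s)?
|0⟩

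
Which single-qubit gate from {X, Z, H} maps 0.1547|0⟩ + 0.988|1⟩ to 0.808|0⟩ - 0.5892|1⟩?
H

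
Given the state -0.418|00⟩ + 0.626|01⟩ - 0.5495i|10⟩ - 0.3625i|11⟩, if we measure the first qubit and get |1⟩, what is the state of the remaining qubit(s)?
-0.8347i|0⟩ - 0.5507i|1⟩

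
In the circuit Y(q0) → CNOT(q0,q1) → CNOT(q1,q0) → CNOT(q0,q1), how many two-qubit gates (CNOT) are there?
3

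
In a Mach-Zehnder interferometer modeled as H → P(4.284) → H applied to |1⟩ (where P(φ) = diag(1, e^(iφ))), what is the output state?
(0.7077 + 0.4548i)|0⟩ + (0.2923 - 0.4548i)|1⟩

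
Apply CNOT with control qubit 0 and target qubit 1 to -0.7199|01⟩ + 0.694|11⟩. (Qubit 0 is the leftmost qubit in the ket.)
-0.7199|01⟩ + 0.694|10⟩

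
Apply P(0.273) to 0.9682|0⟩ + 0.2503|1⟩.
0.9682|0⟩ + (0.241 + 0.06749i)|1⟩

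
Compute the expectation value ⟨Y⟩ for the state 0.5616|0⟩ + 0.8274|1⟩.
0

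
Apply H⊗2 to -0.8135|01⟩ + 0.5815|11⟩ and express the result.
-0.116|00⟩ + 0.116|01⟩ - 0.6975|10⟩ + 0.6975|11⟩

H⊗2 gives amp(|y⟩) = (1/2) Σ_x (−1)^(x·y) amp(|x⟩), where x·y is the number of positions in which both x and y have a 1.
|00⟩: (-0.8135 + 0.5815)/2 = -0.116
|01⟩: (0.8135 - 0.5815)/2 = 0.116
|10⟩: (-0.8135 - 0.5815)/2 = -0.6975
|11⟩: (0.8135 + 0.5815)/2 = 0.6975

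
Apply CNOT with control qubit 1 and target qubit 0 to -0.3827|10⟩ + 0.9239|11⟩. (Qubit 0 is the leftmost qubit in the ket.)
0.9239|01⟩ - 0.3827|10⟩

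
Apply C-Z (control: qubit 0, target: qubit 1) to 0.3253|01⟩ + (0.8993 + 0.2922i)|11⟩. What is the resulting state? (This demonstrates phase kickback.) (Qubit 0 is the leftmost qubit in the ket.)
0.3253|01⟩ + (-0.8993 - 0.2922i)|11⟩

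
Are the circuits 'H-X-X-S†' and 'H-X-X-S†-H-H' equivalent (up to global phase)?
Yes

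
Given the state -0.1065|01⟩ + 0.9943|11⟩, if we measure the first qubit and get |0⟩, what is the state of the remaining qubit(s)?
-|1⟩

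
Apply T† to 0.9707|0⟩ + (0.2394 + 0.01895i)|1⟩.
0.9707|0⟩ + (0.1827 - 0.1559i)|1⟩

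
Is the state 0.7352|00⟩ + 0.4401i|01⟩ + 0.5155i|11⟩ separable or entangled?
Entangled

Writing the state as a|00⟩ + b|01⟩ + c|10⟩ + d|11⟩, it is a product state iff ad − bc = 0.
Here (a, b, c, d) = (0.7352, 0.4401i, 0, 0.5155i): ad − bc = (0.7352)(0.5155i) − (0.4401i)(0) = 0.379i ≠ 0, so the state is entangled.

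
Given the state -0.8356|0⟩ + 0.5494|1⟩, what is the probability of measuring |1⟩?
0.3018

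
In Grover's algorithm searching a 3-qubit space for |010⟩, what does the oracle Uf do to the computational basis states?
Uf|x⟩ = -|x⟩ if x = 010, else |x⟩ (phase flip on target)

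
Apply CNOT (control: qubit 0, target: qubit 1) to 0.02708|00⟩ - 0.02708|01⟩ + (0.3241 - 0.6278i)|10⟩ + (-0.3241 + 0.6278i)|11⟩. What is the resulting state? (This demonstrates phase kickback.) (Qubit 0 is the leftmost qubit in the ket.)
0.02708|00⟩ - 0.02708|01⟩ + (-0.3241 + 0.6278i)|10⟩ + (0.3241 - 0.6278i)|11⟩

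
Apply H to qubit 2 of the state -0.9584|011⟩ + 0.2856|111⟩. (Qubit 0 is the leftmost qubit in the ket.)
-0.6777|010⟩ + 0.6777|011⟩ + 0.2019|110⟩ - 0.2019|111⟩

H on qubit 2 mixes each pair of kets that differ only in qubit 2: amplitudes (a, b) of (|…0…⟩, |…1…⟩) become ((a + b)/√2, (a − b)/√2). Kets absent from the input have amplitude 0.
(|010⟩, |011⟩): (a, b) = (0, -0.9584) → (-0.6777, 0.6777)
(|110⟩, |111⟩): (a, b) = (0, 0.2856) → (0.2019, -0.2019)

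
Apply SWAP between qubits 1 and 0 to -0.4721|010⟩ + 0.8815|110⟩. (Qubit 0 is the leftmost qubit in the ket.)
-0.4721|100⟩ + 0.8815|110⟩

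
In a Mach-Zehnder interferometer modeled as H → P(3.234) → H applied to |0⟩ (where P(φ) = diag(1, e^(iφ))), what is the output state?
(0.002133 - 0.04614i)|0⟩ + (0.9979 + 0.04614i)|1⟩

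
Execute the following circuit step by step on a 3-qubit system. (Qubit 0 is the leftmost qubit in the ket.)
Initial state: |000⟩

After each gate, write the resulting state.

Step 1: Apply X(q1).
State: |010⟩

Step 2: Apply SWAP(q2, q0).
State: |010⟩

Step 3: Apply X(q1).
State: |000⟩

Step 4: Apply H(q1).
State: 1/√2|000⟩ + 1/√2|010⟩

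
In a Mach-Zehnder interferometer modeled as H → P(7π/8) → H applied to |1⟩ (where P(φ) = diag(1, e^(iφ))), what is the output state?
(0.9619 - 0.1913i)|0⟩ + (0.03806 + 0.1913i)|1⟩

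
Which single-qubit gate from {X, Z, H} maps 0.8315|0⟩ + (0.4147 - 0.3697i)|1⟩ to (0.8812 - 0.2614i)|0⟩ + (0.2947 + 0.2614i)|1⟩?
H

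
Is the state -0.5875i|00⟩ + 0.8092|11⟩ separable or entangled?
Entangled

Writing the state as a|00⟩ + b|01⟩ + c|10⟩ + d|11⟩, it is a product state iff ad − bc = 0.
Here (a, b, c, d) = (-0.5875i, 0, 0, 0.8092): ad − bc = (-0.5875i)(0.8092) − (0)(0) = -0.4754i ≠ 0, so the state is entangled.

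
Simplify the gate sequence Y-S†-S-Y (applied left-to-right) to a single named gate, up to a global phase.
I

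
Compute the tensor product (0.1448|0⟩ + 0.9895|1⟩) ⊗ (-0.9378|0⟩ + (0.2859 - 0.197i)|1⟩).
-0.1358|00⟩ + (0.0414 - 0.02853i)|01⟩ - 0.928|10⟩ + (0.2829 - 0.1949i)|11⟩

amp(|b₁b₂…⟩) = product of the factor amplitudes for bits b₁, b₂, …; only kets whose every factor amplitude is nonzero survive.
|00⟩: (0.1448)(-0.9378) = -0.1358
|01⟩: (0.1448)(0.2859 - 0.197i) = (0.0414 - 0.02853i)
|10⟩: (0.9895)(-0.9378) = -0.928
|11⟩: (0.9895)(0.2859 - 0.197i) = (0.2829 - 0.1949i)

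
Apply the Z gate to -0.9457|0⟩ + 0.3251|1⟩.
-0.9457|0⟩ - 0.3251|1⟩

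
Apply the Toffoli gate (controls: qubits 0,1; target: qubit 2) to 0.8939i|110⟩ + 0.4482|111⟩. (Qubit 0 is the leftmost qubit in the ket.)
0.4482|110⟩ + 0.8939i|111⟩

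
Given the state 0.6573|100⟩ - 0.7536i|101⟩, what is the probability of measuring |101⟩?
0.5679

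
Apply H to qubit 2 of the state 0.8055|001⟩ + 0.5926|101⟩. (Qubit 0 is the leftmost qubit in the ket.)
0.5696|000⟩ - 0.5696|001⟩ + 0.419|100⟩ - 0.419|101⟩

H on qubit 2 mixes each pair of kets that differ only in qubit 2: amplitudes (a, b) of (|…0…⟩, |…1…⟩) become ((a + b)/√2, (a − b)/√2). Kets absent from the input have amplitude 0.
(|000⟩, |001⟩): (a, b) = (0, 0.8055) → (0.5696, -0.5696)
(|100⟩, |101⟩): (a, b) = (0, 0.5926) → (0.419, -0.419)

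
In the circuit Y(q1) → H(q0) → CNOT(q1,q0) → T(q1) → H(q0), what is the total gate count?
5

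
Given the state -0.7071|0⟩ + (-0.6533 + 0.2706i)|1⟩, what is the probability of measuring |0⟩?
0.5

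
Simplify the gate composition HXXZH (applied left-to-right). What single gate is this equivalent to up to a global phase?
X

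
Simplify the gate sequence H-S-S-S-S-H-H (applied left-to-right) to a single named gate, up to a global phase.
H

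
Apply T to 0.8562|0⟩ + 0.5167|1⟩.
0.8562|0⟩ + (0.3654 + 0.3654i)|1⟩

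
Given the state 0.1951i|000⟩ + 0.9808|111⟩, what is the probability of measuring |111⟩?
0.962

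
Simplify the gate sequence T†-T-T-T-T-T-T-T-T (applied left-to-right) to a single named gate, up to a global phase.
T†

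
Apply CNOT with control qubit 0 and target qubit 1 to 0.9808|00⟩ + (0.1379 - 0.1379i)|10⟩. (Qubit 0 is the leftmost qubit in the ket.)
0.9808|00⟩ + (0.1379 - 0.1379i)|11⟩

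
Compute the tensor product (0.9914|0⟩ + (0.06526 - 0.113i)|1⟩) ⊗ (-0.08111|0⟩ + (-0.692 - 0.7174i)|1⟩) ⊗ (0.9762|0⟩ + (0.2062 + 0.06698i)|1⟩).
-0.0785|000⟩ + (-0.01658 - 0.005386i)|001⟩ + (-0.6697 - 0.6943i)|010⟩ + (-0.09383 - 0.1926i)|011⟩ + (-0.005167 + 0.008947i)|100⟩ + (-0.001705 + 0.001535i)|101⟩ + (-0.1232 + 0.03063i)|110⟩ + (-0.02813 - 0.001984i)|111⟩

amp(|b₁b₂…⟩) = product of the factor amplitudes for bits b₁, b₂, …; only kets whose every factor amplitude is nonzero survive.
|000⟩: (0.9914)(-0.08111)(0.9762) = -0.0785
|001⟩: (0.9914)(-0.08111)(0.2062 + 0.06698i) = (-0.01658 - 0.005386i)
|010⟩: (0.9914)(-0.692 - 0.7174i)(0.9762) = (-0.6697 - 0.6943i)
|011⟩: (0.9914)(-0.692 - 0.7174i)(0.2062 + 0.06698i) = (-0.09383 - 0.1926i)
|100⟩: (0.06526 - 0.113i)(-0.08111)(0.9762) = (-0.005167 + 0.008947i)
|101⟩: (0.06526 - 0.113i)(-0.08111)(0.2062 + 0.06698i) = (-0.001705 + 0.001535i)
|110⟩: (0.06526 - 0.113i)(-0.692 - 0.7174i)(0.9762) = (-0.1232 + 0.03063i)
|111⟩: (0.06526 - 0.113i)(-0.692 - 0.7174i)(0.2062 + 0.06698i) = (-0.02813 - 0.001984i)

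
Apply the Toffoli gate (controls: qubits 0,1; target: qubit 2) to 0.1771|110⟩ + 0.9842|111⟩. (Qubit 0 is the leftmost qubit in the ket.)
0.9842|110⟩ + 0.1771|111⟩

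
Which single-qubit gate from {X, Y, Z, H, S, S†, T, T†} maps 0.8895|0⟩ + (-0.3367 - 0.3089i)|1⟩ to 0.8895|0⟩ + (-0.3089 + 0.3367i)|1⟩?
S†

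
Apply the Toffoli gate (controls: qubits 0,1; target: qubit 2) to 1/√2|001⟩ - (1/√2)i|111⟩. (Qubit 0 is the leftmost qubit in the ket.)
1/√2|001⟩ - (1/√2)i|110⟩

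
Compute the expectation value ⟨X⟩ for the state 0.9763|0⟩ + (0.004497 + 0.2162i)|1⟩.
0.008781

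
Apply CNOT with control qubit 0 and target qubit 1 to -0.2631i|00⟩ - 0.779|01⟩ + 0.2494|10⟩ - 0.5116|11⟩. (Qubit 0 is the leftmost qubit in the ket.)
-0.2631i|00⟩ - 0.779|01⟩ - 0.5116|10⟩ + 0.2494|11⟩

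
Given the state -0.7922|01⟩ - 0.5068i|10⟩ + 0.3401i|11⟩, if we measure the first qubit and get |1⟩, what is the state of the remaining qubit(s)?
-0.8304i|0⟩ + 0.5572i|1⟩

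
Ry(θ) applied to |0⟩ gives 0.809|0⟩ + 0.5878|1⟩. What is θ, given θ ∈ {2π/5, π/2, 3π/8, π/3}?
2π/5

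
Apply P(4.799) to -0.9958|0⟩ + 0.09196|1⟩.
-0.9958|0⟩ + (0.007955 - 0.09162i)|1⟩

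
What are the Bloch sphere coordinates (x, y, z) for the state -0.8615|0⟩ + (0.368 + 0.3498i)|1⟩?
(-0.6341, -0.6027, 0.4844)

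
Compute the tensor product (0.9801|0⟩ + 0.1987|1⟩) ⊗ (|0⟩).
0.9801|00⟩ + 0.1987|10⟩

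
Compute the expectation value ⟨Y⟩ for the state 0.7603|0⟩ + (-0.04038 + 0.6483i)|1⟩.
0.9858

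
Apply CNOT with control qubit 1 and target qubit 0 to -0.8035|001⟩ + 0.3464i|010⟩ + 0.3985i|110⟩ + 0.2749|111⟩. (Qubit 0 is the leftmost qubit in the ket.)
-0.8035|001⟩ + 0.3985i|010⟩ + 0.2749|011⟩ + 0.3464i|110⟩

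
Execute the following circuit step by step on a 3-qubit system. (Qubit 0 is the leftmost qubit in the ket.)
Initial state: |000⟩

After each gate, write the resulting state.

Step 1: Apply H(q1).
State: 1/√2|000⟩ + 1/√2|010⟩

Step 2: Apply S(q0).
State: 1/√2|000⟩ + 1/√2|010⟩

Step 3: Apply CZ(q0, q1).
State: 1/√2|000⟩ + 1/√2|010⟩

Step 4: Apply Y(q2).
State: (1/√2)i|001⟩ + (1/√2)i|011⟩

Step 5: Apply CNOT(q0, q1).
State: (1/√2)i|001⟩ + (1/√2)i|011⟩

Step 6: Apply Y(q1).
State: 1/√2|001⟩ - 1/√2|011⟩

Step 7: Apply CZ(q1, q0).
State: 1/√2|001⟩ - 1/√2|011⟩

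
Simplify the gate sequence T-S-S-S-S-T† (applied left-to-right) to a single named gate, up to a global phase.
I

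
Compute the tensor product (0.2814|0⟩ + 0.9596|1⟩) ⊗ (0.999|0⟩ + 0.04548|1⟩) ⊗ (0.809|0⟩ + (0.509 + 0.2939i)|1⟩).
0.2274|000⟩ + (0.1431 + 0.08262i)|001⟩ + 0.01035|010⟩ + (0.006514 + 0.003761i)|011⟩ + 0.7755|100⟩ + (0.4879 + 0.2817i)|101⟩ + 0.03531|110⟩ + (0.02221 + 0.01283i)|111⟩

amp(|b₁b₂…⟩) = product of the factor amplitudes for bits b₁, b₂, …; only kets whose every factor amplitude is nonzero survive.
|000⟩: (0.2814)(0.999)(0.809) = 0.2274
|001⟩: (0.2814)(0.999)(0.509 + 0.2939i) = (0.1431 + 0.08262i)
|010⟩: (0.2814)(0.04548)(0.809) = 0.01035
|011⟩: (0.2814)(0.04548)(0.509 + 0.2939i) = (0.006514 + 0.003761i)
|100⟩: (0.9596)(0.999)(0.809) = 0.7755
|101⟩: (0.9596)(0.999)(0.509 + 0.2939i) = (0.4879 + 0.2817i)
|110⟩: (0.9596)(0.04548)(0.809) = 0.03531
|111⟩: (0.9596)(0.04548)(0.509 + 0.2939i) = (0.02221 + 0.01283i)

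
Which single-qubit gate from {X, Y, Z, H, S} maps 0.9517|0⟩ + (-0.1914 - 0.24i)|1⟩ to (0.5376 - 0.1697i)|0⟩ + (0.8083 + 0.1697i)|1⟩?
H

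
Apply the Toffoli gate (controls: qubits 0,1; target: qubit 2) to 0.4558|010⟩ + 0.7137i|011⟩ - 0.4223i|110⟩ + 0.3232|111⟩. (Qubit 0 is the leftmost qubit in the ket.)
0.4558|010⟩ + 0.7137i|011⟩ + 0.3232|110⟩ - 0.4223i|111⟩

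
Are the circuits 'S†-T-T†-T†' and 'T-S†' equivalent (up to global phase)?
No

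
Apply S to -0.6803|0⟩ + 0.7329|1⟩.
-0.6803|0⟩ + 0.7329i|1⟩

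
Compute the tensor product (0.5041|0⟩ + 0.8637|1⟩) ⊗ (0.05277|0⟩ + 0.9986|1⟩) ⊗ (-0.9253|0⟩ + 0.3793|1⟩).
-0.02461|000⟩ + 0.01009|001⟩ - 0.4658|010⟩ + 0.1909|011⟩ - 0.04217|100⟩ + 0.01729|101⟩ - 0.7981|110⟩ + 0.3271|111⟩

amp(|b₁b₂…⟩) = product of the factor amplitudes for bits b₁, b₂, …; only kets whose every factor amplitude is nonzero survive.
|000⟩: (0.5041)(0.05277)(-0.9253) = -0.02461
|001⟩: (0.5041)(0.05277)(0.3793) = 0.01009
|010⟩: (0.5041)(0.9986)(-0.9253) = -0.4658
|011⟩: (0.5041)(0.9986)(0.3793) = 0.1909
|100⟩: (0.8637)(0.05277)(-0.9253) = -0.04217
|101⟩: (0.8637)(0.05277)(0.3793) = 0.01729
|110⟩: (0.8637)(0.9986)(-0.9253) = -0.7981
|111⟩: (0.8637)(0.9986)(0.3793) = 0.3271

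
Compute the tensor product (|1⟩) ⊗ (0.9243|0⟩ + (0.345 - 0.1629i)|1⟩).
0.9243|10⟩ + (0.345 - 0.1629i)|11⟩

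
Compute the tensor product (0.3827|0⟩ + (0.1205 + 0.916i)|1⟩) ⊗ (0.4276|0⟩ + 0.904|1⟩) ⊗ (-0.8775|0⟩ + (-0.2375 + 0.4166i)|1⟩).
-0.1436|000⟩ + (-0.03887 + 0.06817i)|001⟩ - 0.3036|010⟩ + (-0.08217 + 0.1441i)|011⟩ + (-0.04521 - 0.3437i)|100⟩ + (-0.1754 - 0.07156i)|101⟩ + (-0.09559 - 0.7266i)|110⟩ + (-0.3708 - 0.1513i)|111⟩

amp(|b₁b₂…⟩) = product of the factor amplitudes for bits b₁, b₂, …; only kets whose every factor amplitude is nonzero survive.
|000⟩: (0.3827)(0.4276)(-0.8775) = -0.1436
|001⟩: (0.3827)(0.4276)(-0.2375 + 0.4166i) = (-0.03887 + 0.06817i)
|010⟩: (0.3827)(0.904)(-0.8775) = -0.3036
|011⟩: (0.3827)(0.904)(-0.2375 + 0.4166i) = (-0.08217 + 0.1441i)
|100⟩: (0.1205 + 0.916i)(0.4276)(-0.8775) = (-0.04521 - 0.3437i)
|101⟩: (0.1205 + 0.916i)(0.4276)(-0.2375 + 0.4166i) = (-0.1754 - 0.07156i)
|110⟩: (0.1205 + 0.916i)(0.904)(-0.8775) = (-0.09559 - 0.7266i)
|111⟩: (0.1205 + 0.916i)(0.904)(-0.2375 + 0.4166i) = (-0.3708 - 0.1513i)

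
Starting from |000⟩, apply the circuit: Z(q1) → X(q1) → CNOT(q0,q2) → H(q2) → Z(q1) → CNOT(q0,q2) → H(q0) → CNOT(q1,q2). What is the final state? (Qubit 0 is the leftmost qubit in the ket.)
-1/2|010⟩ - 1/2|011⟩ - 1/2|110⟩ - 1/2|111⟩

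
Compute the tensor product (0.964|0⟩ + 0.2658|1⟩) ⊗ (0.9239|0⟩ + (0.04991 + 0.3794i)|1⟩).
0.8906|00⟩ + (0.04811 + 0.3657i)|01⟩ + 0.2456|10⟩ + (0.01327 + 0.1008i)|11⟩

amp(|b₁b₂…⟩) = product of the factor amplitudes for bits b₁, b₂, …; only kets whose every factor amplitude is nonzero survive.
|00⟩: (0.964)(0.9239) = 0.8906
|01⟩: (0.964)(0.04991 + 0.3794i) = (0.04811 + 0.3657i)
|10⟩: (0.2658)(0.9239) = 0.2456
|11⟩: (0.2658)(0.04991 + 0.3794i) = (0.01327 + 0.1008i)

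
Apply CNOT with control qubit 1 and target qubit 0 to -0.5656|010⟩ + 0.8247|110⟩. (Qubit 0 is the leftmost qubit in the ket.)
0.8247|010⟩ - 0.5656|110⟩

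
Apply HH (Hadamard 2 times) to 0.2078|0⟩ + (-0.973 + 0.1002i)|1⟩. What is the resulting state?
0.2078|0⟩ + (-0.973 + 0.1002i)|1⟩

H² = I, so an even number of Hadamards cancels: H^2 = I and the state is unchanged.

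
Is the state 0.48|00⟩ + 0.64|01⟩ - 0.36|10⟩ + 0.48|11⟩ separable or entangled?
Entangled

Writing the state as a|00⟩ + b|01⟩ + c|10⟩ + d|11⟩, it is a product state iff ad − bc = 0.
Here (a, b, c, d) = (0.48, 0.64, -0.36, 0.48): ad − bc = (0.48)(0.48) − (0.64)(-0.36) = 0.4608 ≠ 0, so the state is entangled.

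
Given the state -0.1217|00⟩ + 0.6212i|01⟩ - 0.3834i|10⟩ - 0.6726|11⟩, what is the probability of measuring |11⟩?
0.4524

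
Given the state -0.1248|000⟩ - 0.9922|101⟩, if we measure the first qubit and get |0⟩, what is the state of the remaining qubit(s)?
-|00⟩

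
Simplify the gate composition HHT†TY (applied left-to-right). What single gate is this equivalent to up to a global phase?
Y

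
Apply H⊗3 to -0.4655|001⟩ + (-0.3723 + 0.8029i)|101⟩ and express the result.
(-0.2962 + 0.2839i)|000⟩ + (0.2962 - 0.2839i)|001⟩ + (-0.2962 + 0.2839i)|010⟩ + (0.2962 - 0.2839i)|011⟩ + (-0.03295 - 0.2839i)|100⟩ + (0.03295 + 0.2839i)|101⟩ + (-0.03295 - 0.2839i)|110⟩ + (0.03295 + 0.2839i)|111⟩

H⊗3 gives amp(|y⟩) = (1/2√2) Σ_x (−1)^(x·y) amp(|x⟩), where x·y is the number of positions in which both x and y have a 1.
|000⟩: (-0.4655 + (-0.3723 + 0.8029i))/(2√2) = (-0.2962 + 0.2839i)
|001⟩: (0.4655 - (-0.3723 + 0.8029i))/(2√2) = (0.2962 - 0.2839i)
|010⟩: (-0.4655 + (-0.3723 + 0.8029i))/(2√2) = (-0.2962 + 0.2839i)
|011⟩: (0.4655 - (-0.3723 + 0.8029i))/(2√2) = (0.2962 - 0.2839i)
|100⟩: (-0.4655 - (-0.3723 + 0.8029i))/(2√2) = (-0.03295 - 0.2839i)
|101⟩: (0.4655 + (-0.3723 + 0.8029i))/(2√2) = (0.03295 + 0.2839i)
|110⟩: (-0.4655 - (-0.3723 + 0.8029i))/(2√2) = (-0.03295 - 0.2839i)
|111⟩: (0.4655 + (-0.3723 + 0.8029i))/(2√2) = (0.03295 + 0.2839i)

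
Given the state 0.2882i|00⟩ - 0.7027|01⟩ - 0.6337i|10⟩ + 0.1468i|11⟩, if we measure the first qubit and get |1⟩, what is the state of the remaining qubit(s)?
-0.9742i|0⟩ + 0.2257i|1⟩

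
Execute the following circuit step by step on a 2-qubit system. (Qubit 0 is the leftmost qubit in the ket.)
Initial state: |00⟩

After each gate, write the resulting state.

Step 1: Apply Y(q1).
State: i|01⟩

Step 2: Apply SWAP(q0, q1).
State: i|10⟩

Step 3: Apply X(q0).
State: i|00⟩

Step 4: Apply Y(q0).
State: -|10⟩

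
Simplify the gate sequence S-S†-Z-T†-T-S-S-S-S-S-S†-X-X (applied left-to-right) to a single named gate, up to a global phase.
Z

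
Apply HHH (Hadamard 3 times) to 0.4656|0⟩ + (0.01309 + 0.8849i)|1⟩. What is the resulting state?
(0.3385 + 0.6257i)|0⟩ + (0.32 - 0.6257i)|1⟩

H² = I, so H^3 = H: a single Hadamard. With (a, b) = (0.4656, (0.01309 + 0.8849i)), H gives ((a + b)/√2, (a − b)/√2) = ((0.3385 + 0.6257i), (0.32 - 0.6257i)).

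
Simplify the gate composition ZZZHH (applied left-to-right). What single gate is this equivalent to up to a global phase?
Z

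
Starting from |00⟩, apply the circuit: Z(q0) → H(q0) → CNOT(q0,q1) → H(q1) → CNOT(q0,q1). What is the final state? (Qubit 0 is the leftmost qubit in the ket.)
1/2|00⟩ + 1/2|01⟩ - 1/2|10⟩ + 1/2|11⟩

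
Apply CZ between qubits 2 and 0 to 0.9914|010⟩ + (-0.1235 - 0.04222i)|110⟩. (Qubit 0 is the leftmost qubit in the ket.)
0.9914|010⟩ + (-0.1235 - 0.04222i)|110⟩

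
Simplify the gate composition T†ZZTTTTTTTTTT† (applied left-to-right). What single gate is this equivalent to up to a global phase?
T†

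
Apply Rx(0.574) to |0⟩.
0.9591|0⟩ - 0.2831i|1⟩

Rx(0.574) = [[cos(θ/2), −i·sin(θ/2)], [−i·sin(θ/2), cos(θ/2)]]; θ = 0.574, cos(θ/2) ≈ 0.959097, sin(θ/2) ≈ 0.283076.
With a = amp(|0⟩) = 1 and b = amp(|1⟩) = 0:
new amp(|0⟩) = (0.959097)·a + (-0.283076i)·b = 0.9591
new amp(|1⟩) = (-0.283076i)·a + (0.959097)·b = -0.2831i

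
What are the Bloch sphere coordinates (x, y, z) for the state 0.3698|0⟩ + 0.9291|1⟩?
(0.6872, 0, -0.7265)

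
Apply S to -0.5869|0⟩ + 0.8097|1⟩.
-0.5869|0⟩ + 0.8097i|1⟩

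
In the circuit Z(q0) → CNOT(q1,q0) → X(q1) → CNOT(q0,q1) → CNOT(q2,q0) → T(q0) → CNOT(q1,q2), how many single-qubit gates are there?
3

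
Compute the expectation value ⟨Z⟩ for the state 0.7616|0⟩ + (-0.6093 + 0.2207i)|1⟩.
0.1601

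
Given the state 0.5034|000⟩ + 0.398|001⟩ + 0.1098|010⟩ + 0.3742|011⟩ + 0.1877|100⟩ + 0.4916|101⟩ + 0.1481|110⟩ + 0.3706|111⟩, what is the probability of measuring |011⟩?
0.14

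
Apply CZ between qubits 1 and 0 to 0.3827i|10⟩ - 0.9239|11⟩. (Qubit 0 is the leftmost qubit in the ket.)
0.3827i|10⟩ + 0.9239|11⟩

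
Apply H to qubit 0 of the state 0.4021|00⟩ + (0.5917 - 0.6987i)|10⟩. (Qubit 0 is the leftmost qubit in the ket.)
(0.7027 - 0.4941i)|00⟩ + (-0.1341 + 0.4941i)|10⟩

H on qubit 0 mixes each pair of kets that differ only in qubit 0: amplitudes (a, b) of (|…0…⟩, |…1…⟩) become ((a + b)/√2, (a − b)/√2). Kets absent from the input have amplitude 0.
(|00⟩, |10⟩): (a, b) = (0.4021, (0.5917 - 0.6987i)) → ((0.7027 - 0.4941i), (-0.1341 + 0.4941i))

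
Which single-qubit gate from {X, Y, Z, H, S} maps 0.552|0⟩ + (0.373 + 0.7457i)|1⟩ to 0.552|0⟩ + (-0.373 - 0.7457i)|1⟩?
Z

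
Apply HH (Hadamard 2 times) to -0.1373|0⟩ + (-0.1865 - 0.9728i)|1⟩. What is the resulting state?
-0.1373|0⟩ + (-0.1865 - 0.9728i)|1⟩

H² = I, so an even number of Hadamards cancels: H^2 = I and the state is unchanged.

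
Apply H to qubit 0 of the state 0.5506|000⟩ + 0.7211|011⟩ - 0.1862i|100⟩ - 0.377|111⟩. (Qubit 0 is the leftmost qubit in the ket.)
(0.3893 - 0.1317i)|000⟩ + 0.2433|011⟩ + (0.3893 + 0.1317i)|100⟩ + 0.7765|111⟩

H on qubit 0 mixes each pair of kets that differ only in qubit 0: amplitudes (a, b) of (|…0…⟩, |…1…⟩) become ((a + b)/√2, (a − b)/√2). Kets absent from the input have amplitude 0.
(|000⟩, |100⟩): (a, b) = (0.5506, -0.1862i) → ((0.3893 - 0.1317i), (0.3893 + 0.1317i))
(|011⟩, |111⟩): (a, b) = (0.7211, -0.377) → (0.2433, 0.7765)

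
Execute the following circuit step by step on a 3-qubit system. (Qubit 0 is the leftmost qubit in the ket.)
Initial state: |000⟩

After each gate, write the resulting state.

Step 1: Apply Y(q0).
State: i|100⟩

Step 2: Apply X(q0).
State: i|000⟩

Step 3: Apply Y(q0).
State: -|100⟩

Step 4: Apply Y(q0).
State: i|000⟩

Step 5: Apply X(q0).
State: i|100⟩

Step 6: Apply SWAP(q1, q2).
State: i|100⟩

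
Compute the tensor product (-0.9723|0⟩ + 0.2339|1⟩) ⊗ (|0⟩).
-0.9723|00⟩ + 0.2339|10⟩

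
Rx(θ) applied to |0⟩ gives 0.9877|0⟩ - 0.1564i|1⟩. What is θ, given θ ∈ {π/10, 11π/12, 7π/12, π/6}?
π/10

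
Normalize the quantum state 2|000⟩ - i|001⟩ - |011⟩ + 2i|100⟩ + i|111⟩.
0.603|000⟩ - 0.3015i|001⟩ - 0.3015|011⟩ + 0.603i|100⟩ + 0.3015i|111⟩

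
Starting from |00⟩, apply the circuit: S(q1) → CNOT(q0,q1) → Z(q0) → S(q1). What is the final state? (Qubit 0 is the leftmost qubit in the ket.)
|00⟩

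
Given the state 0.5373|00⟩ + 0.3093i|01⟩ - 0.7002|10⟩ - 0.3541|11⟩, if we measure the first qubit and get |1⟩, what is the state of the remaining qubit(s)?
-0.8924|0⟩ - 0.4513|1⟩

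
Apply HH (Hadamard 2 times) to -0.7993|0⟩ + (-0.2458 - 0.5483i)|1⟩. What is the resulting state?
-0.7993|0⟩ + (-0.2458 - 0.5483i)|1⟩

H² = I, so an even number of Hadamards cancels: H^2 = I and the state is unchanged.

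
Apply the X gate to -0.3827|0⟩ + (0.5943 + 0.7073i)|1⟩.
(0.5943 + 0.7073i)|0⟩ - 0.3827|1⟩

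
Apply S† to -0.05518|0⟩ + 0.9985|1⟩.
-0.05518|0⟩ - 0.9985i|1⟩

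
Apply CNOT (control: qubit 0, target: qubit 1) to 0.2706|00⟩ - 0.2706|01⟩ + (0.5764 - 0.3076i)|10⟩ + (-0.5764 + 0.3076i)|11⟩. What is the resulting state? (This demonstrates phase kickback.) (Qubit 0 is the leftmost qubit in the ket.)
0.2706|00⟩ - 0.2706|01⟩ + (-0.5764 + 0.3076i)|10⟩ + (0.5764 - 0.3076i)|11⟩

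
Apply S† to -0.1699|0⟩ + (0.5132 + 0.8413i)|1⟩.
-0.1699|0⟩ + (0.8413 - 0.5132i)|1⟩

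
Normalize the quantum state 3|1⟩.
|1⟩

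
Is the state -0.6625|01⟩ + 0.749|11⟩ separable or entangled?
Separable

Writing the state as a|00⟩ + b|01⟩ + c|10⟩ + d|11⟩, it is a product state iff ad − bc = 0.
Here (a, b, c, d) = (0, -0.6625, 0, 0.749): ad − bc = (0)(0.749) − (-0.6625)(0) = 0, so the state is separable.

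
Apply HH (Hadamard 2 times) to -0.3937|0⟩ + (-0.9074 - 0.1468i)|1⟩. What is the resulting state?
-0.3937|0⟩ + (-0.9074 - 0.1468i)|1⟩

H² = I, so an even number of Hadamards cancels: H^2 = I and the state is unchanged.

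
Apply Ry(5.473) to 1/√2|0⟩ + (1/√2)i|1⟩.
(-0.6499 - 0.2787i)|0⟩ + (0.2787 - 0.6499i)|1⟩

Ry(5.473) = [[cos(θ/2), −sin(θ/2)], [sin(θ/2), cos(θ/2)]]; θ = 5.473, cos(θ/2) ≈ -0.919066, sin(θ/2) ≈ 0.394104.
With a = amp(|0⟩) = 1/√2 and b = amp(|1⟩) = (1/√2)i:
new amp(|0⟩) = (-0.919066)·a + (-0.394104)·b = (-0.6499 - 0.2787i)
new amp(|1⟩) = (0.394104)·a + (-0.919066)·b = (0.2787 - 0.6499i)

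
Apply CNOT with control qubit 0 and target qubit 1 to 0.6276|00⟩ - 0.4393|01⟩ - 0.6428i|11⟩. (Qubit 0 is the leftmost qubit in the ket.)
0.6276|00⟩ - 0.4393|01⟩ - 0.6428i|10⟩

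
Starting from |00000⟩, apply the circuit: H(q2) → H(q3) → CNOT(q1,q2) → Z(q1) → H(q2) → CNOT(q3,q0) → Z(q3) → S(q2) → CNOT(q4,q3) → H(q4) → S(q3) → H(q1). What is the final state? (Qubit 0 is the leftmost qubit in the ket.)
1/√8|00000⟩ + 1/√8|00001⟩ + 1/√8|01000⟩ + 1/√8|01001⟩ - (1/√8)i|10010⟩ - (1/√8)i|10011⟩ - (1/√8)i|11010⟩ - (1/√8)i|11011⟩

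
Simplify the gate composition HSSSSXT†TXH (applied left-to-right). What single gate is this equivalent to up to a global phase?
I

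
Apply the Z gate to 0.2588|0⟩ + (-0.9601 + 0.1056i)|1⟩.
0.2588|0⟩ + (0.9601 - 0.1056i)|1⟩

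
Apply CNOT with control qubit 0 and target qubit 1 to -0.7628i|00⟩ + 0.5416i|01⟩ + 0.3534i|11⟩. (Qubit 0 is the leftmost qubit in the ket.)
-0.7628i|00⟩ + 0.5416i|01⟩ + 0.3534i|10⟩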